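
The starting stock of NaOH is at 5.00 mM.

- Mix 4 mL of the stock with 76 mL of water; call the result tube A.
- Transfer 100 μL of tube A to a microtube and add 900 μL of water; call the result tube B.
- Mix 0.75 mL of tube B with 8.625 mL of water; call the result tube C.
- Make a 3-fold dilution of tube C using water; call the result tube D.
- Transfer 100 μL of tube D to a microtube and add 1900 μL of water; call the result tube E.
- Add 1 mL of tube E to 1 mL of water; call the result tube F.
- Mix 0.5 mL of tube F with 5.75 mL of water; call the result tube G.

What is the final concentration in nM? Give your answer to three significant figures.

1.33 nM

Step 1: 4 mL + 76 mL = 80 mL total → factor 80/4 = 20
Step 2: 100 μL + 900 μL = 1000 μL total → factor 1000/100 = 10
Step 3: 0.75 mL + 8.625 mL = 9.375 mL total → factor 9.375/0.75 = 12.5
Step 4: 3-fold → factor 3
Step 5: 100 μL + 1900 μL = 2000 μL total → factor 2000/100 = 20
Step 6: 1 mL + 1 mL = 2 mL total → factor 2/1 = 2
Step 7: 0.5 mL + 5.75 mL = 6.25 mL total → factor 6.25/0.5 = 12.5
Overall dilution factor = 20 × 10 × 12.5 × 3 × 20 × 2 × 12.5 = 3.75 × 10^6
Final = 5.00 mM / 3.75 × 10^6 = 1.333 × 10^-6 mM = 1.33 nM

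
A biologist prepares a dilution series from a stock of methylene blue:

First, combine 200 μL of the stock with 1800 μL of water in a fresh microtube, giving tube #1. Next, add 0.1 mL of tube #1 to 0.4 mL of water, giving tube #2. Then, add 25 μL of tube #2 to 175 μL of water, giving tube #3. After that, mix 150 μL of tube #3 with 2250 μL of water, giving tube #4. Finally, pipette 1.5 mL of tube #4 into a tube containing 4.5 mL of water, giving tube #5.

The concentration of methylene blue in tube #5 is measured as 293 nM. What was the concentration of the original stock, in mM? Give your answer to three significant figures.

7.50 mM

Step 1: 200 μL + 1800 μL = 2000 μL total → factor 2000/200 = 10
Step 2: 0.1 mL + 0.4 mL = 0.5 mL total → factor 0.5/0.1 = 5
Step 3: 25 μL + 175 μL = 200 μL total → factor 200/25 = 8
Step 4: 150 μL + 2250 μL = 2400 μL total → factor 2400/150 = 16
Step 5: 1.5 mL + 4.5 mL = 6 mL total → factor 6/1.5 = 4
Overall dilution factor = 10 × 5 × 8 × 16 × 4 = 25600
Stock = 293 nM × 25600 = 7.501 × 10^6 nM = 7.50 mM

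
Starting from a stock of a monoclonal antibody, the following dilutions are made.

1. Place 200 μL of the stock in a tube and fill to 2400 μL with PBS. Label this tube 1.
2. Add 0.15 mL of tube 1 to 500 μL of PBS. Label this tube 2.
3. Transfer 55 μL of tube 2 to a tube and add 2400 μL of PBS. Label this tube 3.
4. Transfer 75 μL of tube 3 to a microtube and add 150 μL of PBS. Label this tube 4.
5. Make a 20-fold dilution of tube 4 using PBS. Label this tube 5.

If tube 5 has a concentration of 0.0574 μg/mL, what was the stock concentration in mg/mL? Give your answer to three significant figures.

7.99 mg/mL

Step 1: 200 μL brought to 2400 μL → factor 2400/200 = 12
Step 2: 0.15 mL + 500 μL = 0.65 mL total → factor 0.65/0.15 = 4.3333
Step 3: 55 μL + 2400 μL = 2455 μL total → factor 2455/55 = 44.636
Step 4: 75 μL + 150 μL = 225 μL total → factor 225/75 = 3
Step 5: 20-fold → factor 20
Overall dilution factor = 12 × 4.3333 × 44.636 × 3 × 20 = 1.3927 × 10^5
Stock = 0.0574 μg/mL × 1.3927 × 10^5 = 7994 μg/mL = 7.99 mg/mL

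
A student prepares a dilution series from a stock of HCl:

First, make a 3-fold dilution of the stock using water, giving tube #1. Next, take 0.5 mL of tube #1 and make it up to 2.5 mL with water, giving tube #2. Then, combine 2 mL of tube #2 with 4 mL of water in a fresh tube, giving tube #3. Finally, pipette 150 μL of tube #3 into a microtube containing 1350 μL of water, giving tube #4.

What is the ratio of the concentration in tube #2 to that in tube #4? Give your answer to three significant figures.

30.0

Step 1: 3-fold → factor 3
Step 2: 0.5 mL brought to 2.5 mL → factor 2.5/0.5 = 5
Step 3: 2 mL + 4 mL = 6 mL total → factor 6/2 = 3
Step 4: 150 μL + 1350 μL = 1500 μL total → factor 1500/150 = 10
Dilution factor to tube #2 = 15; to tube #4 = 450
[tube #2]/[tube #4] = (factor to tube #4)/(factor to tube #2) = 450/15 = 30.0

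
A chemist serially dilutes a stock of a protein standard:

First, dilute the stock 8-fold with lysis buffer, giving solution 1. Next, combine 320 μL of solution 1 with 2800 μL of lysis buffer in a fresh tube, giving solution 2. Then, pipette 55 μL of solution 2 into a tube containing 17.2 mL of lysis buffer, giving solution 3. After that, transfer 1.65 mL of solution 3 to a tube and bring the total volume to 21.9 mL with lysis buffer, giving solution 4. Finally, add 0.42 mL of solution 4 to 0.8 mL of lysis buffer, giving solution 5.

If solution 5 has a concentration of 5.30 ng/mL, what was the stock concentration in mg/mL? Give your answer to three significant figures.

5.00 mg/mL

Step 1: 8-fold → factor 8
Step 2: 320 μL + 2800 μL = 3120 μL total → factor 3120/320 = 9.75
Step 3: 55 μL + 17.2 mL = 17255 μL total → factor 17255/55 = 313.73
Step 4: 1.65 mL brought to 21.9 mL → factor 21.9/1.65 = 13.273
Step 5: 0.42 mL + 0.8 mL = 1.22 mL total → factor 1.22/0.42 = 2.9048
Overall dilution factor = 8 × 9.75 × 313.73 × 13.273 × 2.9048 = 9.4345 × 10^5
Stock = 5.30 ng/mL × 9.4345 × 10^5 = 5.000 × 10^6 ng/mL = 5.00 mg/mL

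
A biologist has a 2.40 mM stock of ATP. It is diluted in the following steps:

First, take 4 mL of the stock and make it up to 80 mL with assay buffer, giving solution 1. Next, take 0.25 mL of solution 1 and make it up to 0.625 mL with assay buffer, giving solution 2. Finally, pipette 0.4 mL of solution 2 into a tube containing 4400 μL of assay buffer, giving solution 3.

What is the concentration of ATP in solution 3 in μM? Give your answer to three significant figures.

4.00 μM

Step 1: 4 mL brought to 80 mL → factor 80/4 = 20
Step 2: 0.25 mL brought to 0.625 mL → factor 0.625/0.25 = 2.5
Step 3: 0.4 mL + 4400 μL = 4.8 mL total → factor 4.8/0.4 = 12
Overall dilution factor = 20 × 2.5 × 12 = 600
Final = 2.40 mM / 600 = 0.004000 mM = 4.00 μM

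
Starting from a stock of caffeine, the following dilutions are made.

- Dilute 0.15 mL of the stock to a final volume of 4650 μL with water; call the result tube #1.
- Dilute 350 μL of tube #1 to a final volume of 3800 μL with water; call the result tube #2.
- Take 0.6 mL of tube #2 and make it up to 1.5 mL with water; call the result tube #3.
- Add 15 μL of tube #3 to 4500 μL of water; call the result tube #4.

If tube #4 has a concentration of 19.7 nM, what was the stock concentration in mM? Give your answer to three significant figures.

4.99 mM

Step 1: 0.15 mL brought to 4650 μL → factor 4.65/0.15 = 31
Step 2: 350 μL brought to 3800 μL → factor 3800/350 = 10.857
Step 3: 0.6 mL brought to 1.5 mL → factor 1.5/0.6 = 2.5
Step 4: 15 μL + 4500 μL = 4515 μL total → factor 4515/15 = 301
Overall dilution factor = 31 × 10.857 × 2.5 × 301 = 2.5327 × 10^5
Stock = 19.7 nM × 2.5327 × 10^5 = 4.989 × 10^6 nM = 4.99 mM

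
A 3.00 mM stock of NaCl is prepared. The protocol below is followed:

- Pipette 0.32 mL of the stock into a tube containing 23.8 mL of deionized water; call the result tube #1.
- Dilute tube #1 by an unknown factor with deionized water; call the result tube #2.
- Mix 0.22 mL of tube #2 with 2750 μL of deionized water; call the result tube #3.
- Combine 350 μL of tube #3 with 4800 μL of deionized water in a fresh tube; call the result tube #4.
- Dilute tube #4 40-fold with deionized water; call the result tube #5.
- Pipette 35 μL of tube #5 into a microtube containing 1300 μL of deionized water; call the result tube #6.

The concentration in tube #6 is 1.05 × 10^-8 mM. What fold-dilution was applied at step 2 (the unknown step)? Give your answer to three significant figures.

12.5-fold

Step 1: 0.32 mL + 23.8 mL = 24.12 mL total → factor 24.12/0.32 = 75.375
Step 2: unknown factor x
Step 3: 0.22 mL + 2750 μL = 2.97 mL total → factor 2.97/0.22 = 13.5
Step 4: 350 μL + 4800 μL = 5150 μL total → factor 5150/350 = 14.714
Step 5: 40-fold → factor 40
Step 6: 35 μL + 1300 μL = 1335 μL total → factor 1335/35 = 38.143
Product of known-step factors = 2.2844 × 10^7
Overall factor = 3.00 mM / (1.05 × 10^-8 mM) = 2.8571 × 10^8
x = 2.8571 × 10^8 / 2.2844 × 10^7 = 12.5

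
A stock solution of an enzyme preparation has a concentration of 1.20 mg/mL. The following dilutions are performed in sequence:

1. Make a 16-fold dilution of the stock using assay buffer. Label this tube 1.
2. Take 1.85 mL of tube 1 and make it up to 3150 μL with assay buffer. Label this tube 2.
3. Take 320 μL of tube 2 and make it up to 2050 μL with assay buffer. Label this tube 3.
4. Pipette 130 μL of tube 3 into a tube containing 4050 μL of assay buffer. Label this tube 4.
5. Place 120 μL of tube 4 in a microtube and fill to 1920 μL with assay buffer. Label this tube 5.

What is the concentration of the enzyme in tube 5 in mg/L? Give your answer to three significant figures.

0.0134 mg/L

Step 1: 16-fold → factor 16
Step 2: 1.85 mL brought to 3150 μL → factor 3.15/1.85 = 1.7027
Step 3: 320 μL brought to 2050 μL → factor 2050/320 = 6.4062
Step 4: 130 μL + 4050 μL = 4180 μL total → factor 4180/130 = 32.154
Step 5: 120 μL brought to 1920 μL → factor 1920/120 = 16
Overall dilution factor = 16 × 1.7027 × 6.4062 × 32.154 × 16 = 89787
Final = 1.20 mg/mL / 89787 = 1.336 × 10^-5 mg/mL = 0.0134 mg/L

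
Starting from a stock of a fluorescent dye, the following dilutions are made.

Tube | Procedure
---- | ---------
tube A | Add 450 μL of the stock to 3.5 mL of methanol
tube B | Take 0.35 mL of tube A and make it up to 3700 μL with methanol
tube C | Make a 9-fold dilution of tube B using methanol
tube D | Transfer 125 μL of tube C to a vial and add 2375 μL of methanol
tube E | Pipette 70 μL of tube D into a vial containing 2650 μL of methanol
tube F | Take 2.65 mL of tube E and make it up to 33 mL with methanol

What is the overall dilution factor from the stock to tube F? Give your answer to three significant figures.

8.08 × 10^6

Step 1: 450 μL + 3.5 mL = 3950 μL total → factor 3950/450 = 8.7778
Step 2: 0.35 mL brought to 3700 μL → factor 3.7/0.35 = 10.571
Step 3: 9-fold → factor 9
Step 4: 125 μL + 2375 μL = 2500 μL total → factor 2500/125 = 20
Step 5: 70 μL + 2650 μL = 2720 μL total → factor 2720/70 = 38.857
Step 6: 2.65 mL brought to 33 mL → factor 33/2.65 = 12.453
Overall dilution factor = 8.7778 × 10.571 × 9 × 20 × 38.857 × 12.453 = 8.0822 × 10^6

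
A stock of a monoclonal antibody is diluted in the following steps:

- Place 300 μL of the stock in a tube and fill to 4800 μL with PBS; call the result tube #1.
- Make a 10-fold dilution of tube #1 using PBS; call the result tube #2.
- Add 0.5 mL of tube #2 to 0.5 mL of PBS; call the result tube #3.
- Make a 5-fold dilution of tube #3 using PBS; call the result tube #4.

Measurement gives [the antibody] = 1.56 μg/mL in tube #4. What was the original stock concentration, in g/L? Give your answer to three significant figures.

Step 1: 300 μL brought to 4800 μL → factor 4800/300 = 16
Step 2: 10-fold → factor 10
Step 3: 0.5 mL + 0.5 mL = 1 mL total → factor 1/0.5 = 2
Step 4: 5-fold → factor 5
Overall dilution factor = 16 × 10 × 2 × 5 = 1600
Stock = 1.56 μg/mL × 1600 = 2496 μg/mL = 2.50 g/L

2.50 g/L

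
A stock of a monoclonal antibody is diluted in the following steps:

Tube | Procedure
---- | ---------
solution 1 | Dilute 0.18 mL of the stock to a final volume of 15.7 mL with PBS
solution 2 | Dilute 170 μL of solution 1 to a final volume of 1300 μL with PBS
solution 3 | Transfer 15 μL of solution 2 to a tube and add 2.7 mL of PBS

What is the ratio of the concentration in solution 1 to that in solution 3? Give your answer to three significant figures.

Step 1: 0.18 mL brought to 15.7 mL → factor 15.7/0.18 = 87.222
Step 2: 170 μL brought to 1300 μL → factor 1300/170 = 7.6471
Step 3: 15 μL + 2.7 mL = 2715 μL total → factor 2715/15 = 181
Dilution factor to solution 1 = 87.222; to solution 3 = 1.2073 × 10^5
[solution 1]/[solution 3] = (factor to solution 3)/(factor to solution 1) = 1.2073 × 10^5/87.222 = 1.38 × 10^3

1.38 × 10^3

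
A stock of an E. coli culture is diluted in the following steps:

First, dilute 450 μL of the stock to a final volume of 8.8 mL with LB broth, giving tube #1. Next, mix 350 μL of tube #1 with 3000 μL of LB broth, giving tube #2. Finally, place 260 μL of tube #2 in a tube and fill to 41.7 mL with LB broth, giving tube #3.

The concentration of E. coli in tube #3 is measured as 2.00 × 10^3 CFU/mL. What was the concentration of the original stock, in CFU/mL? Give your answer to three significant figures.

Step 1: 450 μL brought to 8.8 mL → factor 8800/450 = 19.556
Step 2: 350 μL + 3000 μL = 3350 μL total → factor 3350/350 = 9.5714
Step 3: 260 μL brought to 41.7 mL → factor 41700/260 = 160.38
Overall dilution factor = 19.556 × 9.5714 × 160.38 = 30020
Stock = 2.00 × 10^3 CFU/mL × 30020 = 6.00 × 10^7 CFU/mL

6.00 × 10^7 CFU/mL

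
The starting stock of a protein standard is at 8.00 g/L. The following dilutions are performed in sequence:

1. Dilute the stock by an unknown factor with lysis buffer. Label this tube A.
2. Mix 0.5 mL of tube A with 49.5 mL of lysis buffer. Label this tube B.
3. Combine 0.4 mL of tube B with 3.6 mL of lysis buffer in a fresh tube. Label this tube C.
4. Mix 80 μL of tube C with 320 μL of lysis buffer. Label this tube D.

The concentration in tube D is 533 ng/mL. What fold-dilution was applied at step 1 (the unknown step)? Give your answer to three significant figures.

Step 1: unknown factor x
Step 2: 0.5 mL + 49.5 mL = 50 mL total → factor 50/0.5 = 100
Step 3: 0.4 mL + 3.6 mL = 4 mL total → factor 4/0.4 = 10
Step 4: 80 μL + 320 μL = 400 μL total → factor 400/80 = 5
Product of known-step factors = 5000
Overall factor = 8.00 g/L / (533 ng/mL) = 15009
x = 15009 / 5000 = 3.00

3.00-fold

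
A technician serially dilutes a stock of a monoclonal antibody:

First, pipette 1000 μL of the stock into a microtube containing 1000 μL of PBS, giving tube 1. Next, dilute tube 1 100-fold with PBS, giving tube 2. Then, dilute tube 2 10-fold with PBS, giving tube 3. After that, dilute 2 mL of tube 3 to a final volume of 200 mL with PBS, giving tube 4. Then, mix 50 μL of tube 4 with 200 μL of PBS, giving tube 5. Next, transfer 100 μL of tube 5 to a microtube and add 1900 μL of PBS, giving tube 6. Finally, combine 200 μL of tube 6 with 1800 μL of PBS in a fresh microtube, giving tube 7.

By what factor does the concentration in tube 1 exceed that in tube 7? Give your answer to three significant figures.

1.00 × 10^8

Step 1: 1000 μL + 1000 μL = 2000 μL total → factor 2000/1000 = 2
Step 2: 100-fold → factor 100
Step 3: 10-fold → factor 10
Step 4: 2 mL brought to 200 mL → factor 200/2 = 100
Step 5: 50 μL + 200 μL = 250 μL total → factor 250/50 = 5
Step 6: 100 μL + 1900 μL = 2000 μL total → factor 2000/100 = 20
Step 7: 200 μL + 1800 μL = 2000 μL total → factor 2000/200 = 10
Dilution factor to tube 1 = 2; to tube 7 = 2 × 10^8
[tube 1]/[tube 7] = (factor to tube 7)/(factor to tube 1) = 2 × 10^8/2 = 1.00 × 10^8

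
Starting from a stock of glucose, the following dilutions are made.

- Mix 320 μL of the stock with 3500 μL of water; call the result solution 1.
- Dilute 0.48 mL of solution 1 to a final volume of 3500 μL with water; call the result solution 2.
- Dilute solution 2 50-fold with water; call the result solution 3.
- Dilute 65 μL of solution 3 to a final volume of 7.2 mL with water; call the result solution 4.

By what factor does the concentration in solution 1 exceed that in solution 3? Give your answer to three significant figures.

365

Step 1: 320 μL + 3500 μL = 3820 μL total → factor 3820/320 = 11.938
Step 2: 0.48 mL brought to 3500 μL → factor 3.5/0.48 = 7.2917
Step 3: 50-fold → factor 50
Dilution factor to solution 1 = 11.938; to solution 3 = 4352.2
[solution 1]/[solution 3] = (factor to solution 3)/(factor to solution 1) = 4352.2/11.938 = 365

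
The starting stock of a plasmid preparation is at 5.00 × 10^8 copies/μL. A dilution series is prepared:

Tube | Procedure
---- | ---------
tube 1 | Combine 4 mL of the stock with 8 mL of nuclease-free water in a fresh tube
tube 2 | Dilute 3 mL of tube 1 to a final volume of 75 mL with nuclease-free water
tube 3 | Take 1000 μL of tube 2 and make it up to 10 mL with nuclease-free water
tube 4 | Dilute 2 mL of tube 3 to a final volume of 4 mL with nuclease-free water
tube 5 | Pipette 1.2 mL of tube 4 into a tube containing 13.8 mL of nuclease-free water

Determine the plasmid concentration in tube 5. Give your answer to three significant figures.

2.67 × 10^4 copies/μL

Step 1: 4 mL + 8 mL = 12 mL total → factor 12/4 = 3
Step 2: 3 mL brought to 75 mL → factor 75/3 = 25
Step 3: 1000 μL brought to 10 mL → factor 10000/1000 = 10
Step 4: 2 mL brought to 4 mL → factor 4/2 = 2
Step 5: 1.2 mL + 13.8 mL = 15 mL total → factor 15/1.2 = 12.5
Overall dilution factor = 3 × 25 × 10 × 2 × 12.5 = 18750
Final = 5.00 × 10^8 copies/μL / 18750 = 2.67 × 10^4 copies/μL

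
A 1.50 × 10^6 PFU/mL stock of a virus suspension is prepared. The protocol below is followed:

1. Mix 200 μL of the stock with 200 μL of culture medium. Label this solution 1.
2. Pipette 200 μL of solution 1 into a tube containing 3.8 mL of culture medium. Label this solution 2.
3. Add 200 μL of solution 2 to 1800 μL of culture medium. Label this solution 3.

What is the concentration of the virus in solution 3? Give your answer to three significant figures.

Step 1: 200 μL + 200 μL = 400 μL total → factor 400/200 = 2
Step 2: 200 μL + 3.8 mL = 4000 μL total → factor 4000/200 = 20
Step 3: 200 μL + 1800 μL = 2000 μL total → factor 2000/200 = 10
Overall dilution factor = 2 × 20 × 10 = 400
Final = 1.50 × 10^6 PFU/mL / 400 = 3.75 × 10^3 PFU/mL

3.75 × 10^3 PFU/mL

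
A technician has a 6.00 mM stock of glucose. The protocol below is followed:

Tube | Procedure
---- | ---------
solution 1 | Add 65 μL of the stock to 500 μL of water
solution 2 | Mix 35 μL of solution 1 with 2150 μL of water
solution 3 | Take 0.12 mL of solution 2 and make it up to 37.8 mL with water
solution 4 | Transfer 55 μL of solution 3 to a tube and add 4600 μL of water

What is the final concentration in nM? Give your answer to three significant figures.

0.415 nM

Step 1: 65 μL + 500 μL = 565 μL total → factor 565/65 = 8.6923
Step 2: 35 μL + 2150 μL = 2185 μL total → factor 2185/35 = 62.429
Step 3: 0.12 mL brought to 37.8 mL → factor 37.8/0.12 = 315
Step 4: 55 μL + 4600 μL = 4655 μL total → factor 4655/55 = 84.636
Overall dilution factor = 8.6923 × 62.429 × 315 × 84.636 = 1.4467 × 10^7
Final = 6.00 mM / 1.4467 × 10^7 = 4.147 × 10^-7 mM = 0.415 nM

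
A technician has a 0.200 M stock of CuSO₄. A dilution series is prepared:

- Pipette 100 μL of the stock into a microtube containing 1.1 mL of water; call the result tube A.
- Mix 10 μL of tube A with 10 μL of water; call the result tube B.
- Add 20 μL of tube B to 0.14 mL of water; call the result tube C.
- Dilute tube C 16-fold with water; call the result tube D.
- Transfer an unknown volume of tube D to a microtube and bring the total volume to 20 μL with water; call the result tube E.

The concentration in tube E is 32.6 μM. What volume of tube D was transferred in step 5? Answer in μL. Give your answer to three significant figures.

Step 1: 100 μL + 1.1 mL = 1200 μL total → factor 1200/100 = 12
Step 2: 10 μL + 10 μL = 20 μL total → factor 20/10 = 2
Step 3: 20 μL + 0.14 mL = 160 μL total → factor 160/20 = 8
Step 4: 16-fold → factor 16
Step 5: v brought to 20 μL → factor = 20 μL/v
Product of known-step factors = 3072
Overall factor = 0.200 M / (32.6 μM) = 6135
Step-5 factor = 6135 / 3072 = 1.9971
v = 20 μL / 1.9971 = 10.0 μL

10.0 μL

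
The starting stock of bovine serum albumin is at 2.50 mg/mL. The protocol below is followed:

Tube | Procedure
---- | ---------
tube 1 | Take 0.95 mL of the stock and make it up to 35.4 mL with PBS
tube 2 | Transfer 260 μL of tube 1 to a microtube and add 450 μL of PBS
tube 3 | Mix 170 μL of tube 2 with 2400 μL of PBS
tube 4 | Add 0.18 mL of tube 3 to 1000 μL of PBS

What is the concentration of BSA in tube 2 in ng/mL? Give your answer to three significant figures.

Step 1: 0.95 mL brought to 35.4 mL → factor 35.4/0.95 = 37.263
Step 2: 260 μL + 450 μL = 710 μL total → factor 710/260 = 2.7308
Dilution factor through tube 2 = 37.263 × 2.7308 = 101.76
[tube 2] = 2.50 mg/mL / 101.76 = 0.02457 mg/mL = 2.46 × 10^4 ng/mL

2.46 × 10^4 ng/mL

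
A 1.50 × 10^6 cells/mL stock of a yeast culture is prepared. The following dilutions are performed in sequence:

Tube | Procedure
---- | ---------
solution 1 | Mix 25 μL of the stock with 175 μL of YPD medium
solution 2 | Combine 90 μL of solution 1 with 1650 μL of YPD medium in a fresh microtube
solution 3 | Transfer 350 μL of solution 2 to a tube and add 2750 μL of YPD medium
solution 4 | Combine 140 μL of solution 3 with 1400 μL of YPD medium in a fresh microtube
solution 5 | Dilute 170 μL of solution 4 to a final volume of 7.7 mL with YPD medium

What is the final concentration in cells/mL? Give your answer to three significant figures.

2.20 cells/mL

Step 1: 25 μL + 175 μL = 200 μL total → factor 200/25 = 8
Step 2: 90 μL + 1650 μL = 1740 μL total → factor 1740/90 = 19.333
Step 3: 350 μL + 2750 μL = 3100 μL total → factor 3100/350 = 8.8571
Step 4: 140 μL + 1400 μL = 1540 μL total → factor 1540/140 = 11
Step 5: 170 μL brought to 7.7 mL → factor 7700/170 = 45.294
Overall dilution factor = 8 × 19.333 × 8.8571 × 11 × 45.294 = 6.8253 × 10^5
Final = 1.50 × 10^6 cells/mL / 6.8253 × 10^5 = 2.20 cells/mL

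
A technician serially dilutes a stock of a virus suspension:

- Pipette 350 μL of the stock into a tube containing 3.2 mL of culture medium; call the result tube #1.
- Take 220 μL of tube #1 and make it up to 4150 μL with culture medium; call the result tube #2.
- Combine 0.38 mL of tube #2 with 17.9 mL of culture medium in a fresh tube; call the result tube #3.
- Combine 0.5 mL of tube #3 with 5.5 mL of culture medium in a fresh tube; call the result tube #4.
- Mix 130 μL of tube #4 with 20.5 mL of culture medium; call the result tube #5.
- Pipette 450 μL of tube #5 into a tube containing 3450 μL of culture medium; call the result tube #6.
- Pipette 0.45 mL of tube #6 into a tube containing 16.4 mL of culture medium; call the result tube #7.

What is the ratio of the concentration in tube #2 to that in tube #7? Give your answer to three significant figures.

Step 1: 350 μL + 3.2 mL = 3550 μL total → factor 3550/350 = 10.143
Step 2: 220 μL brought to 4150 μL → factor 4150/220 = 18.864
Step 3: 0.38 mL + 17.9 mL = 18.28 mL total → factor 18.28/0.38 = 48.105
Step 4: 0.5 mL + 5.5 mL = 6 mL total → factor 6/0.5 = 12
Step 5: 130 μL + 20.5 mL = 20630 μL total → factor 20630/130 = 158.69
Step 6: 450 μL + 3450 μL = 3900 μL total → factor 3900/450 = 8.6667
Step 7: 0.45 mL + 16.4 mL = 16.85 mL total → factor 16.85/0.45 = 37.444
Dilution factor to tube #2 = 191.33; to tube #7 = 5.6879 × 10^9
[tube #2]/[tube #7] = (factor to tube #7)/(factor to tube #2) = 5.6879 × 10^9/191.33 = 2.97 × 10^7

2.97 × 10^7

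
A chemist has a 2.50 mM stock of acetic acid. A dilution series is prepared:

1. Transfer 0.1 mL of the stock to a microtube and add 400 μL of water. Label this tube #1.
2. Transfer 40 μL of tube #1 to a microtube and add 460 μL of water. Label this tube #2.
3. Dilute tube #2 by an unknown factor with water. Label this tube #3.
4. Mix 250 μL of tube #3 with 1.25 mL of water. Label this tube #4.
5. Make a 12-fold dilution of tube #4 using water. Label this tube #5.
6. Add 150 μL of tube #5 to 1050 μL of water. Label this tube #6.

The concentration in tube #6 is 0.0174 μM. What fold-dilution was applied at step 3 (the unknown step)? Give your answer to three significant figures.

3.99-fold

Step 1: 0.1 mL + 400 μL = 0.5 mL total → factor 0.5/0.1 = 5
Step 2: 40 μL + 460 μL = 500 μL total → factor 500/40 = 12.5
Step 3: unknown factor x
Step 4: 250 μL + 1.25 mL = 1500 μL total → factor 1500/250 = 6
Step 5: 12-fold → factor 12
Step 6: 150 μL + 1050 μL = 1200 μL total → factor 1200/150 = 8
Product of known-step factors = 36000
Overall factor = 2.50 mM / (0.0174 μM) = 1.4368 × 10^5
x = 1.4368 × 10^5 / 36000 = 3.99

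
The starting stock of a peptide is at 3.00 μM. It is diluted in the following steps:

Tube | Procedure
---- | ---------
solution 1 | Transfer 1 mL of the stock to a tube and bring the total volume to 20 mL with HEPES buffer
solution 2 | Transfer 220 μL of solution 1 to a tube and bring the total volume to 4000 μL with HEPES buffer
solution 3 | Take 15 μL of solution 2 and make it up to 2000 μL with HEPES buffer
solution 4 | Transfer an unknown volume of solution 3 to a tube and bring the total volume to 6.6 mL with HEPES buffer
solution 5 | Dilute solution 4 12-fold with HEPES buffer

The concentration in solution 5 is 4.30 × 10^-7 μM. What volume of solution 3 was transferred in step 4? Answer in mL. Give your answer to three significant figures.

Step 1: 1 mL brought to 20 mL → factor 20/1 = 20
Step 2: 220 μL brought to 4000 μL → factor 4000/220 = 18.182
Step 3: 15 μL brought to 2000 μL → factor 2000/15 = 133.33
Step 4: v brought to 6.6 mL → factor = 6.6 mL/v
Step 5: 12-fold → factor 12
Product of known-step factors = 5.8182 × 10^5
Overall factor = 3.00 μM / (4.30 × 10^-7 μM) = 6.9767 × 10^6
Step-4 factor = 6.9767 × 10^6 / 5.8182 × 10^5 = 11.991
v = 6.6 mL / 11.991 = 0.550 mL

0.550 mL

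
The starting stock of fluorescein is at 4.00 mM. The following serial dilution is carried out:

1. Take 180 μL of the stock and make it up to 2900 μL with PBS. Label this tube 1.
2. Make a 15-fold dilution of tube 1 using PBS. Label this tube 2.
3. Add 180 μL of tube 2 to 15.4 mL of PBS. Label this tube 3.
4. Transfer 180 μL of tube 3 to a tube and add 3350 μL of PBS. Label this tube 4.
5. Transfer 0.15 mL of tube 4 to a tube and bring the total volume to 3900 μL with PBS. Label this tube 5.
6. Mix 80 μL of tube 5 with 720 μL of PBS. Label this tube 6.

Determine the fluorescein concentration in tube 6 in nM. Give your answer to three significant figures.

0.0375 nM

Step 1: 180 μL brought to 2900 μL → factor 2900/180 = 16.111
Step 2: 15-fold → factor 15
Step 3: 180 μL + 15.4 mL = 15580 μL total → factor 15580/180 = 86.556
Step 4: 180 μL + 3350 μL = 3530 μL total → factor 3530/180 = 19.611
Step 5: 0.15 mL brought to 3900 μL → factor 3.9/0.15 = 26
Step 6: 80 μL + 720 μL = 800 μL total → factor 800/80 = 10
Overall dilution factor = 16.111 × 15 × 86.556 × 19.611 × 26 × 10 = 1.0666 × 10^8
Final = 4.00 mM / 1.0666 × 10^8 = 3.750 × 10^-8 mM = 0.0375 nM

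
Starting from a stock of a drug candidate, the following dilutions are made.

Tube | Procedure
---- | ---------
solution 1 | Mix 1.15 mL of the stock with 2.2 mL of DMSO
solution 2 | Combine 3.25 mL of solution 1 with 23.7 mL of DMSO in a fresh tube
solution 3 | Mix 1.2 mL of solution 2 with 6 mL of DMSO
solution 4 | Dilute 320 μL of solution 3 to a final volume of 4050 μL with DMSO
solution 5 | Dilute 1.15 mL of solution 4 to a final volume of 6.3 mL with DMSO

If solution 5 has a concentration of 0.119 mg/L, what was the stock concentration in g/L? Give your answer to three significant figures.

1.20 g/L

Step 1: 1.15 mL + 2.2 mL = 3.35 mL total → factor 3.35/1.15 = 2.913
Step 2: 3.25 mL + 23.7 mL = 26.95 mL total → factor 26.95/3.25 = 8.2923
Step 3: 1.2 mL + 6 mL = 7.2 mL total → factor 7.2/1.2 = 6
Step 4: 320 μL brought to 4050 μL → factor 4050/320 = 12.656
Step 5: 1.15 mL brought to 6.3 mL → factor 6.3/1.15 = 5.4783
Overall dilution factor = 2.913 × 8.2923 × 6 × 12.656 × 5.4783 = 10049
Stock = 0.119 mg/L × 10049 = 1196 mg/L = 1.20 g/L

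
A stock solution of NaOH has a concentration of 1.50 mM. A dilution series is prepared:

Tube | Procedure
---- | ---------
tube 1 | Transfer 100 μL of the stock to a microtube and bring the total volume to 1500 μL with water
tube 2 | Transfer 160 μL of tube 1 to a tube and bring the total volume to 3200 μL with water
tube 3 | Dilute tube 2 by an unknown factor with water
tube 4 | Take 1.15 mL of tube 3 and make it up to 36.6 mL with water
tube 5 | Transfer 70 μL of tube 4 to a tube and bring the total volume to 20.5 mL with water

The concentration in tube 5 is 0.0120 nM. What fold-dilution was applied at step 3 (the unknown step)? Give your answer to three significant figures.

Step 1: 100 μL brought to 1500 μL → factor 1500/100 = 15
Step 2: 160 μL brought to 3200 μL → factor 3200/160 = 20
Step 3: unknown factor x
Step 4: 1.15 mL brought to 36.6 mL → factor 36.6/1.15 = 31.826
Step 5: 70 μL brought to 20.5 mL → factor 20500/70 = 292.86
Product of known-step factors = 2.7961 × 10^6
Overall factor = 1.50 mM / (0.0120 nM) = 1.25 × 10^8
x = 1.25 × 10^8 / 2.7961 × 10^6 = 44.7

44.7-fold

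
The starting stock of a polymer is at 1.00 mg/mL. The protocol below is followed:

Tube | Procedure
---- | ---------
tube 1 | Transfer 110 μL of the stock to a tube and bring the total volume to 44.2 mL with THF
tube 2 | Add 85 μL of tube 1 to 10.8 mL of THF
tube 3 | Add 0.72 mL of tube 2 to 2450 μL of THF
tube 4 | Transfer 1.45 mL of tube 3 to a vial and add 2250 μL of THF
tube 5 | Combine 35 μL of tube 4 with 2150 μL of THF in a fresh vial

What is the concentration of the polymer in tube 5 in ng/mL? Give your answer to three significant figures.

0.0277 ng/mL

Step 1: 110 μL brought to 44.2 mL → factor 44200/110 = 401.82
Step 2: 85 μL + 10.8 mL = 10885 μL total → factor 10885/85 = 128.06
Step 3: 0.72 mL + 2450 μL = 3.17 mL total → factor 3.17/0.72 = 4.4028
Step 4: 1.45 mL + 2250 μL = 3.7 mL total → factor 3.7/1.45 = 2.5517
Step 5: 35 μL + 2150 μL = 2185 μL total → factor 2185/35 = 62.429
Overall dilution factor = 401.82 × 128.06 × 4.4028 × 2.5517 × 62.429 = 3.609 × 10^7
Final = 1.00 mg/mL / 3.609 × 10^7 = 2.771 × 10^-8 mg/mL = 0.0277 ng/mL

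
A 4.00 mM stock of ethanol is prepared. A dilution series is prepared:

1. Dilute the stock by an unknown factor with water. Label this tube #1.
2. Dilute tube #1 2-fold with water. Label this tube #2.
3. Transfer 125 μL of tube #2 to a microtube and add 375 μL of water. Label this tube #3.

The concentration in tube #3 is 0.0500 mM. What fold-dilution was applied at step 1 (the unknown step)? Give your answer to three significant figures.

10.0-fold

Step 1: unknown factor x
Step 2: 2-fold → factor 2
Step 3: 125 μL + 375 μL = 500 μL total → factor 500/125 = 4
Product of known-step factors = 8
Overall factor = 4.00 mM / (0.0500 mM) = 80
x = 80 / 8 = 10.0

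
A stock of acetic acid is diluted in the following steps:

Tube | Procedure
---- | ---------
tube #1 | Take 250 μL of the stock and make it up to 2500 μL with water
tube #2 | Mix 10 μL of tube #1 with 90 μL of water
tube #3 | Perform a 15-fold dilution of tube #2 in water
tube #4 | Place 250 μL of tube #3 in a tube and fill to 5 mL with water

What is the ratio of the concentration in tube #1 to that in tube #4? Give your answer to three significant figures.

Step 1: 250 μL brought to 2500 μL → factor 2500/250 = 10
Step 2: 10 μL + 90 μL = 100 μL total → factor 100/10 = 10
Step 3: 15-fold → factor 15
Step 4: 250 μL brought to 5 mL → factor 5000/250 = 20
Dilution factor to tube #1 = 10; to tube #4 = 30000
[tube #1]/[tube #4] = (factor to tube #4)/(factor to tube #1) = 30000/10 = 3.00 × 10^3

3.00 × 10^3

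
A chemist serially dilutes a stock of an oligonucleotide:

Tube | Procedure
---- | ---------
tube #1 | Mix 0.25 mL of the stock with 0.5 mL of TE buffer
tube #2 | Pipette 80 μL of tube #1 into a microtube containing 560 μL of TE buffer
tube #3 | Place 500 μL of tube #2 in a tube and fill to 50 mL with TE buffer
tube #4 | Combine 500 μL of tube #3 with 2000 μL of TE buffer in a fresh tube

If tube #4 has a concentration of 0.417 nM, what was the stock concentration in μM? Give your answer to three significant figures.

Step 1: 0.25 mL + 0.5 mL = 0.75 mL total → factor 0.75/0.25 = 3
Step 2: 80 μL + 560 μL = 640 μL total → factor 640/80 = 8
Step 3: 500 μL brought to 50 mL → factor 50000/500 = 100
Step 4: 500 μL + 2000 μL = 2500 μL total → factor 2500/500 = 5
Overall dilution factor = 3 × 8 × 100 × 5 = 12000
Stock = 0.417 nM × 12000 = 5004 nM = 5.00 μM

5.00 μM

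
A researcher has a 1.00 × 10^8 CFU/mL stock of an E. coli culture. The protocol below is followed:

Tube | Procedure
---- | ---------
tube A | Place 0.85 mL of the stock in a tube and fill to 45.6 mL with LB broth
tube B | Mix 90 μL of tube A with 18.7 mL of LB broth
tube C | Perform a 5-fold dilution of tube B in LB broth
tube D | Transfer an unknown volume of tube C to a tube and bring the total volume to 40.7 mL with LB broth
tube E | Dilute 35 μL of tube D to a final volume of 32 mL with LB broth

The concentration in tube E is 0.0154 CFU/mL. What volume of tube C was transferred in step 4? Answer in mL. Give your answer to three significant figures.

Step 1: 0.85 mL brought to 45.6 mL → factor 45.6/0.85 = 53.647
Step 2: 90 μL + 18.7 mL = 18790 μL total → factor 18790/90 = 208.78
Step 3: 5-fold → factor 5
Step 4: v brought to 40.7 mL → factor = 40.7 mL/v
Step 5: 35 μL brought to 32 mL → factor 32000/35 = 914.29
Product of known-step factors = 5.1201 × 10^7
Overall factor = 1.00 × 10^8 CFU/mL / (0.0154 CFU/mL) = 6.4935 × 10^9
Step-4 factor = 6.4935 × 10^9 / 5.1201 × 10^7 = 126.82
v = 40.7 mL / 126.82 = 0.321 mL

0.321 mL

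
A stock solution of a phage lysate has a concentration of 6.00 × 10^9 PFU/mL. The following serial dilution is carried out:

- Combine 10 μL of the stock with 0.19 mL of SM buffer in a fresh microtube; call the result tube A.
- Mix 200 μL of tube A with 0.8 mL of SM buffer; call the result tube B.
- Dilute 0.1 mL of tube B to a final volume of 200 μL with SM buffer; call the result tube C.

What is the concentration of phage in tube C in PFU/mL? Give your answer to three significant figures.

Step 1: 10 μL + 0.19 mL = 200 μL total → factor 200/10 = 20
Step 2: 200 μL + 0.8 mL = 1000 μL total → factor 1000/200 = 5
Step 3: 0.1 mL brought to 200 μL → factor 0.2/0.1 = 2
Overall dilution factor = 20 × 5 × 2 = 200
Final = 6.00 × 10^9 PFU/mL / 200 = 3.00 × 10^7 PFU/mL

3.00 × 10^7 PFU/mL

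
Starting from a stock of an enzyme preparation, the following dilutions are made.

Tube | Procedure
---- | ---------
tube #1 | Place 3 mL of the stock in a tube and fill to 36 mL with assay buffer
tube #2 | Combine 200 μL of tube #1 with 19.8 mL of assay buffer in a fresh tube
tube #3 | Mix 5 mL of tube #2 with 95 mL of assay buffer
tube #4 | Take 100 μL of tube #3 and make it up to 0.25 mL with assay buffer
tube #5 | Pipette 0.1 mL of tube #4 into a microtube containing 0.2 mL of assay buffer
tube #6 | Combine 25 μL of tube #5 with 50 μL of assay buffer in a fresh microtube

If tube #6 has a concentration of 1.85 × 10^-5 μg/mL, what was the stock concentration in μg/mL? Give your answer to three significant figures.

9.99 μg/mL

Step 1: 3 mL brought to 36 mL → factor 36/3 = 12
Step 2: 200 μL + 19.8 mL = 20000 μL total → factor 20000/200 = 100
Step 3: 5 mL + 95 mL = 100 mL total → factor 100/5 = 20
Step 4: 100 μL brought to 0.25 mL → factor 250/100 = 2.5
Step 5: 0.1 mL + 0.2 mL = 0.3 mL total → factor 0.3/0.1 = 3
Step 6: 25 μL + 50 μL = 75 μL total → factor 75/25 = 3
Overall dilution factor = 12 × 100 × 20 × 2.5 × 3 × 3 = 5.4 × 10^5
Stock = 1.85 × 10^-5 μg/mL × 5.4 × 10^5 = 9.99 μg/mL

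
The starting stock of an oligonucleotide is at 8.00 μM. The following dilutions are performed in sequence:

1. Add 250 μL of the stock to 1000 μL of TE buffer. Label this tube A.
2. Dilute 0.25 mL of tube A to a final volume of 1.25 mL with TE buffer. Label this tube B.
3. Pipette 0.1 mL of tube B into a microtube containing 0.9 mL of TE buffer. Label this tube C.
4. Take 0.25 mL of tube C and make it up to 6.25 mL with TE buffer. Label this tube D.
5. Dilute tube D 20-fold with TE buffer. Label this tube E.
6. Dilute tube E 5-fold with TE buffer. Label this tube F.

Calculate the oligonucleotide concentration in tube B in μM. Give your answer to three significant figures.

0.320 μM

Step 1: 250 μL + 1000 μL = 1250 μL total → factor 1250/250 = 5
Step 2: 0.25 mL brought to 1.25 mL → factor 1.25/0.25 = 5
Dilution factor through tube B = 5 × 5 = 25
[tube B] = 8.00 μM / 25 = 0.320 μM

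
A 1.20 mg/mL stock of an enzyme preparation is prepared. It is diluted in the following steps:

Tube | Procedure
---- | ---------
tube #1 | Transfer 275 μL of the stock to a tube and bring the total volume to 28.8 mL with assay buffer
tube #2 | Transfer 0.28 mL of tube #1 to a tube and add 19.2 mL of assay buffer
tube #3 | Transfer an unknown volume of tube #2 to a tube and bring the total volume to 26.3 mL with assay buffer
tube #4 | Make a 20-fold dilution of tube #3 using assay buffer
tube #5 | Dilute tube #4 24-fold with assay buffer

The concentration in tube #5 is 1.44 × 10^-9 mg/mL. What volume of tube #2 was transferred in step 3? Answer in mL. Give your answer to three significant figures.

Step 1: 275 μL brought to 28.8 mL → factor 28800/275 = 104.73
Step 2: 0.28 mL + 19.2 mL = 19.48 mL total → factor 19.48/0.28 = 69.571
Step 3: v brought to 26.3 mL → factor = 26.3 mL/v
Step 4: 20-fold → factor 20
Step 5: 24-fold → factor 24
Product of known-step factors = 3.4973 × 10^6
Overall factor = 1.20 mg/mL / (1.44 × 10^-9 mg/mL) = 8.3333 × 10^8
Step-3 factor = 8.3333 × 10^8 / 3.4973 × 10^6 = 238.28
v = 26.3 mL / 238.28 = 0.110 mL

0.110 mL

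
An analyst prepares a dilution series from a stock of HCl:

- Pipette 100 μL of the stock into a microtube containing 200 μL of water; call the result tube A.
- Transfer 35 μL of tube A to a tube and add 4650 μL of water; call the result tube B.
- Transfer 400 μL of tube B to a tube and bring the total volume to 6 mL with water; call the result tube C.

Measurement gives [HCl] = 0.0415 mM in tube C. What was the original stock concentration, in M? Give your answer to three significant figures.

0.250 M

Step 1: 100 μL + 200 μL = 300 μL total → factor 300/100 = 3
Step 2: 35 μL + 4650 μL = 4685 μL total → factor 4685/35 = 133.86
Step 3: 400 μL brought to 6 mL → factor 6000/400 = 15
Overall dilution factor = 3 × 133.86 × 15 = 6023.6
Stock = 0.0415 mM × 6023.6 = 250.0 mM = 0.250 M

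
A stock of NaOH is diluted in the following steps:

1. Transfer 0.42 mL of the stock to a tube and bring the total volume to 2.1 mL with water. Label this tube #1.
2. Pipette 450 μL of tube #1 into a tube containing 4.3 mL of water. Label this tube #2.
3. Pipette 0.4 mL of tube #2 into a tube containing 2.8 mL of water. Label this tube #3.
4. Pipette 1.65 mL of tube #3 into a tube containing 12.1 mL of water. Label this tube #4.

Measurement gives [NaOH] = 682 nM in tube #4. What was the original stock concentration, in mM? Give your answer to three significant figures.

Step 1: 0.42 mL brought to 2.1 mL → factor 2.1/0.42 = 5
Step 2: 450 μL + 4.3 mL = 4750 μL total → factor 4750/450 = 10.556
Step 3: 0.4 mL + 2.8 mL = 3.2 mL total → factor 3.2/0.4 = 8
Step 4: 1.65 mL + 12.1 mL = 13.75 mL total → factor 13.75/1.65 = 8.3333
Overall dilution factor = 5 × 10.556 × 8 × 8.3333 = 3518.5
Stock = 682 nM × 3518.5 = 2.400 × 10^6 nM = 2.40 mM

2.40 mM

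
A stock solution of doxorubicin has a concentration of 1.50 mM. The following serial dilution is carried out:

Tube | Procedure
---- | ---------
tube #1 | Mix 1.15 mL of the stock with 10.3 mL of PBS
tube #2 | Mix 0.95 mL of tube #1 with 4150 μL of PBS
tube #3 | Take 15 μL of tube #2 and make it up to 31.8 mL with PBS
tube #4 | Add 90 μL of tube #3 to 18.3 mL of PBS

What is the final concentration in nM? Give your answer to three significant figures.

0.0648 nM

Step 1: 1.15 mL + 10.3 mL = 11.45 mL total → factor 11.45/1.15 = 9.9565
Step 2: 0.95 mL + 4150 μL = 5.1 mL total → factor 5.1/0.95 = 5.3684
Step 3: 15 μL brought to 31.8 mL → factor 31800/15 = 2120
Step 4: 90 μL + 18.3 mL = 18390 μL total → factor 18390/90 = 204.33
Overall dilution factor = 9.9565 × 5.3684 × 2120 × 204.33 = 2.3154 × 10^7
Final = 1.50 mM / 2.3154 × 10^7 = 6.478 × 10^-8 mM = 0.0648 nM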